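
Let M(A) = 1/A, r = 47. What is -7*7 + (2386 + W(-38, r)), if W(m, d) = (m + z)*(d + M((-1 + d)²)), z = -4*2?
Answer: 8049/46 ≈ 174.98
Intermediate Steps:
M(A) = 1/A
z = -8
W(m, d) = (-8 + m)*(d + (-1 + d)⁻²) (W(m, d) = (m - 8)*(d + 1/((-1 + d)²)) = (-8 + m)*(d + (-1 + d)⁻²))
-7*7 + (2386 + W(-38, r)) = -7*7 + (2386 + (-8 - 38 + 47*(-1 + 47)²*(-8 - 38))/(-1 + 47)²) = -49 + (2386 + (-8 - 38 + 47*46²*(-46))/46²) = -49 + (2386 + (-8 - 38 + 47*2116*(-46))/2116) = -49 + (2386 + (-8 - 38 - 4574792)/2116) = -49 + (2386 + (1/2116)*(-4574838)) = -49 + (2386 - 99453/46) = -49 + 10303/46 = 8049/46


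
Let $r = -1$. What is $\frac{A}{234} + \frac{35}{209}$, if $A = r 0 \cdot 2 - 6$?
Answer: $\frac{1156}{8151} \approx 0.14182$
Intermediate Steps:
$A = -6$ ($A = - 0 \cdot 2 - 6 = \left(-1\right) 0 - 6 = 0 - 6 = -6$)
$\frac{A}{234} + \frac{35}{209} = - \frac{6}{234} + \frac{35}{209} = \left(-6\right) \frac{1}{234} + 35 \cdot \frac{1}{209} = - \frac{1}{39} + \frac{35}{209} = \frac{1156}{8151}$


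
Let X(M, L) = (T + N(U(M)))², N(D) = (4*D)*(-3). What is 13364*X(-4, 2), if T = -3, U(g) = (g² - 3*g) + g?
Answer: 1131676884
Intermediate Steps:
U(g) = g² - 2*g
N(D) = -12*D
X(M, L) = (-3 - 12*M*(-2 + M))²
13364*X(-4, 2) = 13364*(9*(1 + 4*(-4)*(-2 - 4))²) = 13364*(9*(1 + 4*(-4)*(-6))²) = 13364*(9*(1 + 96)²) = 13364*(9*97²) = 13364*(9*9409) = 13364*84681 = 1131676884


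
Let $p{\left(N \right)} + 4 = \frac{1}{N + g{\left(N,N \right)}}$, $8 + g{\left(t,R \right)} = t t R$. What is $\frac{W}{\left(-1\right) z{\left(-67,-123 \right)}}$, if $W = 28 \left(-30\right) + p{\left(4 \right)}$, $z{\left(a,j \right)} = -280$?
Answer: $- \frac{50639}{16800} \approx -3.0142$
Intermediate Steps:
$g{\left(t,R \right)} = -8 + R t^{2}$ ($g{\left(t,R \right)} = -8 + t t R = -8 + t^{2} R = -8 + R t^{2}$)
$p{\left(N \right)} = -4 + \frac{1}{-8 + N + N^{3}}$ ($p{\left(N \right)} = -4 + \frac{1}{N + \left(-8 + N N^{2}\right)} = -4 + \frac{1}{N + \left(-8 + N^{3}\right)} = -4 + \frac{1}{-8 + N + N^{3}}$)
$W = - \frac{50639}{60}$ ($W = 28 \left(-30\right) + \frac{33 - 16 - 4 \cdot 4^{3}}{-8 + 4 + 4^{3}} = -840 + \frac{33 - 16 - 256}{-8 + 4 + 64} = -840 + \frac{33 - 16 - 256}{60} = -840 + \frac{1}{60} \left(-239\right) = -840 - \frac{239}{60} = - \frac{50639}{60} \approx -843.98$)
$\frac{W}{\left(-1\right) z{\left(-67,-123 \right)}} = - \frac{50639}{60 \left(\left(-1\right) \left(-280\right)\right)} = - \frac{50639}{60 \cdot 280} = \left(- \frac{50639}{60}\right) \frac{1}{280} = - \frac{50639}{16800}$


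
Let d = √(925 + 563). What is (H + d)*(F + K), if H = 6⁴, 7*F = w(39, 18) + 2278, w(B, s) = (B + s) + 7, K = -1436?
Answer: -9992160/7 - 30840*√93/7 ≈ -1.4699e+6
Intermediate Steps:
w(B, s) = 7 + B + s
d = 4*√93 (d = √1488 = 4*√93 ≈ 38.575)
F = 2342/7 (F = ((7 + 39 + 18) + 2278)/7 = (64 + 2278)/7 = (⅐)*2342 = 2342/7 ≈ 334.57)
H = 1296
(H + d)*(F + K) = (1296 + 4*√93)*(2342/7 - 1436) = (1296 + 4*√93)*(-7710/7) = -9992160/7 - 30840*√93/7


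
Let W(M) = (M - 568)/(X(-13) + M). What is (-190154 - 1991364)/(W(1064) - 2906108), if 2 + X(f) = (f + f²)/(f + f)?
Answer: 143980188/191803097 ≈ 0.75067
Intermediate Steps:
X(f) = -2 + (f + f²)/(2*f) (X(f) = -2 + (f + f²)/(f + f) = -2 + (f + f²)/((2*f)) = -2 + (f + f²)*(1/(2*f)) = -2 + (f + f²)/(2*f))
W(M) = (-568 + M)/(-8 + M) (W(M) = (M - 568)/((-3/2 + (½)*(-13)) + M) = (-568 + M)/((-3/2 - 13/2) + M) = (-568 + M)/(-8 + M))
(-190154 - 1991364)/(W(1064) - 2906108) = (-190154 - 1991364)/((-568 + 1064)/(-8 + 1064) - 2906108) = -2181518/(496/1056 - 2906108) = -2181518/((1/1056)*496 - 2906108) = -2181518/(31/66 - 2906108) = -2181518/(-191803097/66) = -2181518*(-66/191803097) = 143980188/191803097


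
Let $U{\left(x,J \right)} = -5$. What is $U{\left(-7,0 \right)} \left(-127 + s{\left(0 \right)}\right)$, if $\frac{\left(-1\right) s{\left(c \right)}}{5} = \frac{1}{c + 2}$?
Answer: $\frac{1295}{2} \approx 647.5$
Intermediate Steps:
$s{\left(c \right)} = - \frac{5}{2 + c}$ ($s{\left(c \right)} = - \frac{5}{c + 2} = - \frac{5}{2 + c}$)
$U{\left(-7,0 \right)} \left(-127 + s{\left(0 \right)}\right) = - 5 \left(-127 - \frac{5}{2 + 0}\right) = - 5 \left(-127 - \frac{5}{2}\right) = \left(-5\right) \left(- \frac{259}{2}\right) = \frac{1295}{2}$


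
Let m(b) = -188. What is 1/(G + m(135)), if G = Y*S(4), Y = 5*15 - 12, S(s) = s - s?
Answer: -1/188 ≈ -0.0053191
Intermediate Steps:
S(s) = 0
Y = 63 (Y = 75 - 12 = 63)
G = 0 (G = 63*0 = 0)
1/(G + m(135)) = 1/(0 - 188) = 1/(-188) = -1/188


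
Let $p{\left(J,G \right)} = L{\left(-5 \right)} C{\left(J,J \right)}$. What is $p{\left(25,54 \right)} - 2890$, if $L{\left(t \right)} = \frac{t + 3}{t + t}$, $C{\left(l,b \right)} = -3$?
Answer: $- \frac{14453}{5} \approx -2890.6$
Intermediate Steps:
$L{\left(t \right)} = \frac{3 + t}{2 t}$
$p{\left(J,G \right)} = - \frac{3}{5}$ ($p{\left(J,G \right)} = \frac{3 - 5}{2 \left(-5\right)} \left(-3\right) = \frac{1}{2} \left(- \frac{1}{5}\right) \left(-2\right) \left(-3\right) = \frac{1}{5} \left(-3\right) = - \frac{3}{5}$)
$p{\left(25,54 \right)} - 2890 = - \frac{3}{5} - 2890 = - \frac{14453}{5}$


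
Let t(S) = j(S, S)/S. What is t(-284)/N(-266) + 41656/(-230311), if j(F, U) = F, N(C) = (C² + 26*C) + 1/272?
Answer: -723272175944/3999230983591 ≈ -0.18085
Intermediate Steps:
N(C) = 1/272 + C² + 26*C (N(C) = (C² + 26*C) + 1/272 = 1/272 + C² + 26*C)
t(S) = 1 (t(S) = S/S = 1)
t(-284)/N(-266) + 41656/(-230311) = 1/(1/272 + (-266)² + 26*(-266)) + 41656/(-230311) = 1/(1/272 + 70756 - 6916) + 41656*(-1/230311) = 1/(17364481/272) - 41656/230311 = 1*(272/17364481) - 41656/230311 = 272/17364481 - 41656/230311 = -723272175944/3999230983591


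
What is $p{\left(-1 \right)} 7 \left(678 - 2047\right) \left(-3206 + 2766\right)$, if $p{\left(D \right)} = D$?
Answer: $-4216520$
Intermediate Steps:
$p{\left(-1 \right)} 7 \left(678 - 2047\right) \left(-3206 + 2766\right) = \left(-1\right) 7 \left(678 - 2047\right) \left(-3206 + 2766\right) = - 7 \left(\left(-1369\right) \left(-440\right)\right) = \left(-7\right) 602360 = -4216520$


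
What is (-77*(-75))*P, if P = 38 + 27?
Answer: 375375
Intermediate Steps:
P = 65
(-77*(-75))*P = -77*(-75)*65 = 5775*65 = 375375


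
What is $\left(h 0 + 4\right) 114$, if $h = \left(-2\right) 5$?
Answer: $456$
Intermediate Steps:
$h = -10$
$\left(h 0 + 4\right) 114 = \left(\left(-10\right) 0 + 4\right) 114 = \left(0 + 4\right) 114 = 4 \cdot 114 = 456$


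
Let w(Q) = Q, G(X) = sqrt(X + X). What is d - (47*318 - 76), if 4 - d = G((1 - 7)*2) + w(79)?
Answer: -14945 - 2*I*sqrt(6) ≈ -14945.0 - 4.899*I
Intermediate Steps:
G(X) = sqrt(2)*sqrt(X) (G(X) = sqrt(2*X) = sqrt(2)*sqrt(X))
d = -75 - 2*I*sqrt(6) (d = 4 - (sqrt(2)*sqrt((1 - 7)*2) + 79) = 4 - (sqrt(2)*sqrt(-6*2) + 79) = 4 - (sqrt(2)*sqrt(-12) + 79) = 4 - (sqrt(2)*(2*I*sqrt(3)) + 79) = 4 - (2*I*sqrt(6) + 79) = 4 - (79 + 2*I*sqrt(6)) = 4 + (-79 - 2*I*sqrt(6)) = -75 - 2*I*sqrt(6) ≈ -75.0 - 4.899*I)
d - (47*318 - 76) = (-75 - 2*I*sqrt(6)) - (47*318 - 76) = (-75 - 2*I*sqrt(6)) - (14946 - 76) = (-75 - 2*I*sqrt(6)) - 1*14870 = (-75 - 2*I*sqrt(6)) - 14870 = -14945 - 2*I*sqrt(6)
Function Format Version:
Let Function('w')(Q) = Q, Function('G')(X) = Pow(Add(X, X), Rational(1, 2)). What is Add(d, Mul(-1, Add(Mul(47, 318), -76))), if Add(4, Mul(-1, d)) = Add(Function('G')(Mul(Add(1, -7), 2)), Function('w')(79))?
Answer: Add(-14945, Mul(-2, I, Pow(6, Rational(1, 2)))) ≈ Add(-14945., Mul(-4.8990, I))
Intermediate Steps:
Function('G')(X) = Mul(Pow(2, Rational(1, 2)), Pow(X, Rational(1, 2))) (Function('G')(X) = Pow(Mul(2, X), Rational(1, 2)) = Mul(Pow(2, Rational(1, 2)), Pow(X, Rational(1, 2))))
d = Add(-75, Mul(-2, I, Pow(6, Rational(1, 2)))) (d = Add(4, Mul(-1, Add(Mul(Pow(2, Rational(1, 2)), Pow(Mul(Add(1, -7), 2), Rational(1, 2))), 79))) = Add(4, Mul(-1, Add(Mul(Pow(2, Rational(1, 2)), Pow(Mul(-6, 2), Rational(1, 2))), 79))) = Add(4, Mul(-1, Add(Mul(Pow(2, Rational(1, 2)), Pow(-12, Rational(1, 2))), 79))) = Add(4, Mul(-1, Add(Mul(Pow(2, Rational(1, 2)), Mul(2, I, Pow(3, Rational(1, 2)))), 79))) = Add(4, Mul(-1, Add(Mul(2, I, Pow(6, Rational(1, 2))), 79))) = Add(4, Mul(-1, Add(79, Mul(2, I, Pow(6, Rational(1, 2)))))) = Add(4, Add(-79, Mul(-2, I, Pow(6, Rational(1, 2))))) = Add(-75, Mul(-2, I, Pow(6, Rational(1, 2)))) ≈ Add(-75.000, Mul(-4.8990, I)))
Add(d, Mul(-1, Add(Mul(47, 318), -76))) = Add(Add(-75, Mul(-2, I, Pow(6, Rational(1, 2)))), Mul(-1, Add(Mul(47, 318), -76))) = Add(Add(-75, Mul(-2, I, Pow(6, Rational(1, 2)))), Mul(-1, Add(14946, -76))) = Add(Add(-75, Mul(-2, I, Pow(6, Rational(1, 2)))), Mul(-1, 14870)) = Add(Add(-75, Mul(-2, I, Pow(6, Rational(1, 2)))), -14870) = Add(-14945, Mul(-2, I, Pow(6, Rational(1, 2))))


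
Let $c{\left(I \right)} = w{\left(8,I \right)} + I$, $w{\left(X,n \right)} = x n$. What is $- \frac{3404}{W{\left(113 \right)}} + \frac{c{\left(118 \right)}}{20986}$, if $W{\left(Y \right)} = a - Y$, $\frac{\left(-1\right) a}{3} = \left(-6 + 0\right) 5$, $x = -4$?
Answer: $\frac{1552787}{10493} \approx 147.98$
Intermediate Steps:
$w{\left(X,n \right)} = - 4 n$
$a = 90$ ($a = - 3 \left(-6 + 0\right) 5 = - 3 \left(\left(-6\right) 5\right) = \left(-3\right) \left(-30\right) = 90$)
$W{\left(Y \right)} = 90 - Y$
$c{\left(I \right)} = - 3 I$ ($c{\left(I \right)} = - 4 I + I = - 3 I$)
$- \frac{3404}{W{\left(113 \right)}} + \frac{c{\left(118 \right)}}{20986} = - \frac{3404}{90 - 113} + \frac{\left(-3\right) 118}{20986} = - \frac{3404}{90 - 113} - \frac{177}{10493} = - \frac{3404}{-23} - \frac{177}{10493} = \left(-3404\right) \left(- \frac{1}{23}\right) - \frac{177}{10493} = 148 - \frac{177}{10493} = \frac{1552787}{10493}$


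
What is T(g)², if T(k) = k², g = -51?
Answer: 6765201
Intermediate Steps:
T(g)² = ((-51)²)² = 2601² = 6765201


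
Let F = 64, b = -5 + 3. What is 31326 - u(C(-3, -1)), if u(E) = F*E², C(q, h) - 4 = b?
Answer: 31070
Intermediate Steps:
b = -2
C(q, h) = 2 (C(q, h) = 4 - 2 = 2)
u(E) = 64*E²
31326 - u(C(-3, -1)) = 31326 - 64*2² = 31326 - 64*4 = 31326 - 1*256 = 31326 - 256 = 31070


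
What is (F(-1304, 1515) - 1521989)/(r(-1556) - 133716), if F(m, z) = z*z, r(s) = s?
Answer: -193309/33818 ≈ -5.7162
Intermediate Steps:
F(m, z) = z²
(F(-1304, 1515) - 1521989)/(r(-1556) - 133716) = (1515² - 1521989)/(-1556 - 133716) = (2295225 - 1521989)/(-135272) = 773236*(-1/135272) = -193309/33818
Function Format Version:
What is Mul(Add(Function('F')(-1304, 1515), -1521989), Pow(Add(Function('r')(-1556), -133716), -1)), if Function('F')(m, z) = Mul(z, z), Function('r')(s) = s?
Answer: Rational(-193309, 33818) ≈ -5.7162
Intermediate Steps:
Function('F')(m, z) = Pow(z, 2)
Mul(Add(Function('F')(-1304, 1515), -1521989), Pow(Add(Function('r')(-1556), -133716), -1)) = Mul(Add(Pow(1515, 2), -1521989), Pow(Add(-1556, -133716), -1)) = Mul(Add(2295225, -1521989), Pow(-135272, -1)) = Mul(773236, Rational(-1, 135272)) = Rational(-193309, 33818)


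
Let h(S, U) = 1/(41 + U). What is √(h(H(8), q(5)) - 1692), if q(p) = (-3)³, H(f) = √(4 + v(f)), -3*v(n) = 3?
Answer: I*√331618/14 ≈ 41.133*I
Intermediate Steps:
v(n) = -1 (v(n) = -⅓*3 = -1)
H(f) = √3 (H(f) = √(4 - 1) = √3)
q(p) = -27
√(h(H(8), q(5)) - 1692) = √(1/(41 - 27) - 1692) = √(1/14 - 1692) = √(-23687/14) = I*√331618/14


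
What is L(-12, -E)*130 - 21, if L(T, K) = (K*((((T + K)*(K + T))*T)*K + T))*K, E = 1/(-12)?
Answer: -1659233/10368 ≈ -160.03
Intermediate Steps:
E = -1/12 ≈ -0.083333
L(T, K) = K**2*(T + K*T*(K + T)**2) (L(T, K) = (K*((((K + T)*(K + T))*T)*K + T))*K = (K*(((K + T)**2*T)*K + T))*K = (K*((T*(K + T)**2)*K + T))*K = (K*(K*T*(K + T)**2 + T))*K = (K*(T + K*T*(K + T)**2))*K = K**2*(T + K*T*(K + T)**2))
L(-12, -E)*130 - 21 = -12*(-1*(-1/12))**2*(1 + (-1*(-1/12))*(-1*(-1/12) - 12)**2)*130 - 21 = -12*(1/12)**2*(1 + (1/12 - 12)**2/12)*130 - 21 = -12*1/144*(1 + (-143/12)**2/12)*130 - 21 = -12*1/144*(1 + (1/12)*(20449/144))*130 - 21 = -12*1/144*(1 + 20449/1728)*130 - 21 = -12*1/144*22177/1728*130 - 21 = -22177/20736*130 - 21 = -1441505/10368 - 21 = -1659233/10368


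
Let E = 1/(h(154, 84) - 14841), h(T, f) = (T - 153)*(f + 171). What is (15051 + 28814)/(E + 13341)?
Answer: 127962978/38918365 ≈ 3.2880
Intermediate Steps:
h(T, f) = (-153 + T)*(171 + f)
E = -1/14586 (E = 1/((-26163 - 153*84 + 171*154 + 154*84) - 14841) = 1/((-26163 - 12852 + 26334 + 12936) - 14841) = 1/(255 - 14841) = 1/(-14586) = -1/14586 ≈ -6.8559e-5)
(15051 + 28814)/(E + 13341) = (15051 + 28814)/(-1/14586 + 13341) = 43865/(194591825/14586) = 43865*(14586/194591825) = 127962978/38918365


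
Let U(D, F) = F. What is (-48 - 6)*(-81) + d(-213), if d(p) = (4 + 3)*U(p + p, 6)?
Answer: 4416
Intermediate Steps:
d(p) = 42 (d(p) = (4 + 3)*6 = 7*6 = 42)
(-48 - 6)*(-81) + d(-213) = (-48 - 6)*(-81) + 42 = -54*(-81) + 42 = 4374 + 42 = 4416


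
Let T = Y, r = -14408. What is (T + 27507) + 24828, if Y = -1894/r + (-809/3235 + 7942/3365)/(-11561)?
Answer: 9489684468712241617/181325320831820 ≈ 52335.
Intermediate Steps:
Y = 23802978941917/181325320831820 (Y = -1894/(-14408) + (-809/3235 + 7942/3365)/(-11561) = -1894*(-1/14408) + (-809*1/3235 + 7942*(1/3365))*(-1/11561) = 947/7204 + (-809/3235 + 7942/3365)*(-1/11561) = 947/7204 + (4594017/2177155)*(-1/11561) = 947/7204 - 4594017/25170088955 = 23802978941917/181325320831820 ≈ 0.13127)
T = 23802978941917/181325320831820 ≈ 0.13127
(T + 27507) + 24828 = (23802978941917/181325320831820 + 27507) + 24828 = 4987739403099814657/181325320831820 + 24828 = 9489684468712241617/181325320831820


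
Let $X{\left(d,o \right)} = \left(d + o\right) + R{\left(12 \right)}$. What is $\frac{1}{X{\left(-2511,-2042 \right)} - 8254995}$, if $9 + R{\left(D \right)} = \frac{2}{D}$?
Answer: $- \frac{6}{49557341} \approx -1.2107 \cdot 10^{-7}$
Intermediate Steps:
$R{\left(D \right)} = -9 + \frac{2}{D}$
$X{\left(d,o \right)} = - \frac{53}{6} + d + o$ ($X{\left(d,o \right)} = \left(d + o\right) - \left(9 - \frac{2}{12}\right) = \left(d + o\right) + \left(-9 + 2 \cdot \frac{1}{12}\right) = \left(d + o\right) + \left(-9 + \frac{1}{6}\right) = \left(d + o\right) - \frac{53}{6} = - \frac{53}{6} + d + o$)
$\frac{1}{X{\left(-2511,-2042 \right)} - 8254995} = \frac{1}{\left(- \frac{53}{6} - 2511 - 2042\right) - 8254995} = \frac{1}{- \frac{27371}{6} - 8254995} = \frac{1}{- \frac{49557341}{6}} = - \frac{6}{49557341}$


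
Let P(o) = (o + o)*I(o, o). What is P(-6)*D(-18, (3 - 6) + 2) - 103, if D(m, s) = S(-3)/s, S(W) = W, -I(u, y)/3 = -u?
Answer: 545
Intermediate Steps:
I(u, y) = 3*u (I(u, y) = -(-3)*u = 3*u)
P(o) = 6*o**2 (P(o) = (o + o)*(3*o) = (2*o)*(3*o) = 6*o**2)
D(m, s) = -3/s
P(-6)*D(-18, (3 - 6) + 2) - 103 = (6*(-6)**2)*(-3/((3 - 6) + 2)) - 103 = (6*36)*(-3/(-3 + 2)) - 103 = 216*(-3/(-1)) - 103 = 216*(-3*(-1)) - 103 = 216*3 - 103 = 648 - 103 = 545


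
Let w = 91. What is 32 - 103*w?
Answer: -9341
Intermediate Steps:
32 - 103*w = 32 - 103*91 = 32 - 9373 = -9341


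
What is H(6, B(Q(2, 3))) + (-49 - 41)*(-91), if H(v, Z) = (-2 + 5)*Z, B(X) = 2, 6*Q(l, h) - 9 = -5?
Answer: 8196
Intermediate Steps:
Q(l, h) = ⅔ (Q(l, h) = 3/2 + (⅙)*(-5) = 3/2 - ⅚ = ⅔)
H(v, Z) = 3*Z
H(6, B(Q(2, 3))) + (-49 - 41)*(-91) = 3*2 + (-49 - 41)*(-91) = 6 - 90*(-91) = 6 + 8190 = 8196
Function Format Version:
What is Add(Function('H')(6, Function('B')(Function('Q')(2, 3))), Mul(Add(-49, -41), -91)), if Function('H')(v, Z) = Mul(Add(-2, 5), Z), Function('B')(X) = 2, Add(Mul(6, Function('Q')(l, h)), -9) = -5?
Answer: 8196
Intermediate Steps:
Function('Q')(l, h) = Rational(2, 3) (Function('Q')(l, h) = Add(Rational(3, 2), Mul(Rational(1, 6), -5)) = Add(Rational(3, 2), Rational(-5, 6)) = Rational(2, 3))
Function('H')(v, Z) = Mul(3, Z)
Add(Function('H')(6, Function('B')(Function('Q')(2, 3))), Mul(Add(-49, -41), -91)) = Add(Mul(3, 2), Mul(Add(-49, -41), -91)) = Add(6, Mul(-90, -91)) = Add(6, 8190) = 8196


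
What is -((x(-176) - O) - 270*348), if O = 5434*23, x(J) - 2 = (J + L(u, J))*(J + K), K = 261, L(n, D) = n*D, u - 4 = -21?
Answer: -20420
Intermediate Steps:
u = -17 (u = 4 - 21 = -17)
L(n, D) = D*n
x(J) = 2 - 16*J*(261 + J) (x(J) = 2 + (J + J*(-17))*(J + 261) = 2 + (J - 17*J)*(261 + J) = 2 + (-16*J)*(261 + J) = 2 - 16*J*(261 + J))
O = 124982
-((x(-176) - O) - 270*348) = -(((2 - 4176*(-176) - 16*(-176)**2) - 1*124982) - 270*348) = -(((2 + 734976 - 16*30976) - 124982) - 93960) = -(((2 + 734976 - 495616) - 124982) - 93960) = -((239362 - 124982) - 93960) = -(114380 - 93960) = -1*20420 = -20420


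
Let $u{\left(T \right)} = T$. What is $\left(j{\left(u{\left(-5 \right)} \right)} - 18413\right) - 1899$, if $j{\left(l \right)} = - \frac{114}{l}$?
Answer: $- \frac{101446}{5} \approx -20289.0$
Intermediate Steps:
$\left(j{\left(u{\left(-5 \right)} \right)} - 18413\right) - 1899 = \left(- \frac{114}{-5} - 18413\right) - 1899 = \left(\left(-114\right) \left(- \frac{1}{5}\right) - 18413\right) - 1899 = \left(\frac{114}{5} - 18413\right) - 1899 = - \frac{91951}{5} - 1899 = - \frac{101446}{5}$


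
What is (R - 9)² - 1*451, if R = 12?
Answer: -442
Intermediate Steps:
(R - 9)² - 1*451 = (12 - 9)² - 1*451 = 3² - 451 = 9 - 451 = -442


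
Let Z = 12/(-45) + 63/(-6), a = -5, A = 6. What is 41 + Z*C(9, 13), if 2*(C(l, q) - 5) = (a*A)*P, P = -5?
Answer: -2461/3 ≈ -820.33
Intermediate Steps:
Z = -323/30 (Z = 12*(-1/45) + 63*(-1/6) = -4/15 - 21/2 = -323/30 ≈ -10.767)
C(l, q) = 80 (C(l, q) = 5 + (-5*6*(-5))/2 = 5 + (-30*(-5))/2 = 5 + (1/2)*150 = 5 + 75 = 80)
41 + Z*C(9, 13) = 41 - 323/30*80 = 41 - 2584/3 = -2461/3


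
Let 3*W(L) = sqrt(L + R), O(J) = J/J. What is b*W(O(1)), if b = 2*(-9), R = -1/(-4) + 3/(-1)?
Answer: -3*I*sqrt(7) ≈ -7.9373*I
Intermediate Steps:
R = -11/4 (R = -1*(-1/4) + 3*(-1) = 1/4 - 3 = -11/4 ≈ -2.7500)
O(J) = 1
b = -18
W(L) = sqrt(-11/4 + L)/3 (W(L) = sqrt(L - 11/4)/3 = sqrt(-11/4 + L)/3)
b*W(O(1)) = -3*sqrt(-11 + 4*1) = -3*sqrt(-11 + 4) = -3*sqrt(-7) = -3*I*sqrt(7)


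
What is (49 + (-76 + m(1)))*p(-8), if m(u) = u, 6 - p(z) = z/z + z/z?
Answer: -104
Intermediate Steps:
p(z) = 4 (p(z) = 6 - (z/z + z/z) = 6 - (1 + 1) = 6 - 1*2 = 6 - 2 = 4)
(49 + (-76 + m(1)))*p(-8) = (49 + (-76 + 1))*4 = (49 - 75)*4 = -26*4 = -104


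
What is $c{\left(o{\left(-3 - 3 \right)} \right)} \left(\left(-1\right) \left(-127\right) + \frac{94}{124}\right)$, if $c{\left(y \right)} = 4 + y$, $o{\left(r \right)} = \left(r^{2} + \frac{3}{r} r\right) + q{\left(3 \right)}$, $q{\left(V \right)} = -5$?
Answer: $\frac{150499}{31} \approx 4854.8$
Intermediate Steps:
$o{\left(r \right)} = -2 + r^{2}$ ($o{\left(r \right)} = \left(r^{2} + \frac{3}{r} r\right) - 5 = \left(r^{2} + 3\right) - 5 = \left(3 + r^{2}\right) - 5 = -2 + r^{2}$)
$c{\left(o{\left(-3 - 3 \right)} \right)} \left(\left(-1\right) \left(-127\right) + \frac{94}{124}\right) = \left(4 - \left(2 - \left(-3 - 3\right)^{2}\right)\right) \left(\left(-1\right) \left(-127\right) + \frac{94}{124}\right) = \left(4 - \left(2 - \left(-3 - 3\right)^{2}\right)\right) \left(127 + 94 \cdot \frac{1}{124}\right) = \left(4 - \left(2 - \left(-6\right)^{2}\right)\right) \left(127 + \frac{47}{62}\right) = \left(4 + \left(-2 + 36\right)\right) \frac{7921}{62} = \left(4 + 34\right) \frac{7921}{62} = 38 \cdot \frac{7921}{62} = \frac{150499}{31}$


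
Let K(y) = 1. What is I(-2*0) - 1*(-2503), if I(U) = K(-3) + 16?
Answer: 2520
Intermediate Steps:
I(U) = 17 (I(U) = 1 + 16 = 17)
I(-2*0) - 1*(-2503) = 17 - 1*(-2503) = 17 + 2503 = 2520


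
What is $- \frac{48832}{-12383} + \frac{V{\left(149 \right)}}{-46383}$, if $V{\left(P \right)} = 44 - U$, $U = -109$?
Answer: $\frac{107765717}{27350509} \approx 3.9402$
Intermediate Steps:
$V{\left(P \right)} = 153$ ($V{\left(P \right)} = 44 - -109 = 44 + 109 = 153$)
$- \frac{48832}{-12383} + \frac{V{\left(149 \right)}}{-46383} = - \frac{48832}{-12383} + \frac{153}{-46383} = \left(-48832\right) \left(- \frac{1}{12383}\right) + 153 \left(- \frac{1}{46383}\right) = \frac{6976}{1769} - \frac{51}{15461} = \frac{107765717}{27350509}$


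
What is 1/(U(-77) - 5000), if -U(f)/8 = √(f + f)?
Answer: I/(8*(√154 - 625*I)) ≈ -0.00019992 + 3.9695e-6*I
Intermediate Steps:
U(f) = -8*√2*√f (U(f) = -8*√(f + f) = -8*√2*√f)
1/(U(-77) - 5000) = 1/(-8*√2*√(-77) - 5000) = 1/(-8*√2*I*√77 - 5000) = 1/(-8*I*√154 - 5000) = 1/(-5000 - 8*I*√154)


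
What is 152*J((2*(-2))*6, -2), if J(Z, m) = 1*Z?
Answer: -3648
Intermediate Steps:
J(Z, m) = Z
152*J((2*(-2))*6, -2) = 152*((2*(-2))*6) = 152*(-4*6) = 152*(-24) = -3648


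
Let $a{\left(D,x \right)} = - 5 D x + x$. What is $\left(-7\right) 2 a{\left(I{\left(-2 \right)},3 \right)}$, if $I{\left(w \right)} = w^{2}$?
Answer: $798$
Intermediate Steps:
$a{\left(D,x \right)} = x - 5 D x$ ($a{\left(D,x \right)} = - 5 D x + x = x - 5 D x$)
$\left(-7\right) 2 a{\left(I{\left(-2 \right)},3 \right)} = \left(-7\right) 2 \cdot 3 \left(1 - 5 \left(-2\right)^{2}\right) = - 14 \cdot 3 \left(1 - 20\right) = - 14 \cdot 3 \left(-19\right) = \left(-14\right) \left(-57\right) = 798$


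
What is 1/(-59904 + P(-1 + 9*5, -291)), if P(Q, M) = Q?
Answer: -1/59860 ≈ -1.6706e-5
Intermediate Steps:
1/(-59904 + P(-1 + 9*5, -291)) = 1/(-59904 + (-1 + 9*5)) = 1/(-59904 + (-1 + 45)) = 1/(-59904 + 44) = 1/(-59860) = -1/59860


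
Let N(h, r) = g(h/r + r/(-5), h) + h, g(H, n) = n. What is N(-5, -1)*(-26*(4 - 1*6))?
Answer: -520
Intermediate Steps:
N(h, r) = 2*h (N(h, r) = h + h = 2*h)
N(-5, -1)*(-26*(4 - 1*6)) = (2*(-5))*(-26*(4 - 1*6)) = -(-260)*(4 - 6) = -(-260)*(-2) = -10*52 = -520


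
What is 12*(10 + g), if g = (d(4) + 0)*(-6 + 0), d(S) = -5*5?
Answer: 1920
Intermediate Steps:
d(S) = -25
g = 150 (g = (-25 + 0)*(-6 + 0) = -25*(-6) = 150)
12*(10 + g) = 12*(10 + 150) = 12*160 = 1920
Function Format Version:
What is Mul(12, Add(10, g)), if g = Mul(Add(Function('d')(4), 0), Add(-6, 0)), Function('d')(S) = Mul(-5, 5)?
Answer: 1920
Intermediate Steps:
Function('d')(S) = -25
g = 150 (g = Mul(Add(-25, 0), Add(-6, 0)) = Mul(-25, -6) = 150)
Mul(12, Add(10, g)) = Mul(12, Add(10, 150)) = Mul(12, 160) = 1920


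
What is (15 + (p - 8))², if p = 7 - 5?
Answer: 81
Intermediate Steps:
p = 2
(15 + (p - 8))² = (15 + (2 - 8))² = (15 - 6)² = 9² = 81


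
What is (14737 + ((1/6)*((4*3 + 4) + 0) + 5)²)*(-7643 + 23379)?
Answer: 2095437232/9 ≈ 2.3283e+8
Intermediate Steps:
(14737 + ((1/6)*((4*3 + 4) + 0) + 5)²)*(-7643 + 23379) = (14737 + ((1*(⅙))*((12 + 4) + 0) + 5)²)*15736 = (14737 + ((16 + 0)/6 + 5)²)*15736 = (14737 + ((⅙)*16 + 5)²)*15736 = (14737 + (8/3 + 5)²)*15736 = (14737 + (23/3)²)*15736 = (14737 + 529/9)*15736 = (133162/9)*15736 = 2095437232/9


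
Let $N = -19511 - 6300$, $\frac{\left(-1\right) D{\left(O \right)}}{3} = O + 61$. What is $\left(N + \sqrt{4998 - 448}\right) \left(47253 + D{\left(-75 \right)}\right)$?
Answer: $-1220731245 + 236475 \sqrt{182} \approx -1.2175 \cdot 10^{9}$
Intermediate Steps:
$D{\left(O \right)} = -183 - 3 O$ ($D{\left(O \right)} = - 3 \left(O + 61\right) = - 3 \left(61 + O\right) = -183 - 3 O$)
$N = -25811$
$\left(N + \sqrt{4998 - 448}\right) \left(47253 + D{\left(-75 \right)}\right) = \left(-25811 + \sqrt{4998 - 448}\right) \left(47253 - -42\right) = \left(-25811 + \sqrt{4550}\right) \left(47253 + \left(-183 + 225\right)\right) = \left(-25811 + 5 \sqrt{182}\right) \left(47253 + 42\right) = \left(-25811 + 5 \sqrt{182}\right) 47295 = -1220731245 + 236475 \sqrt{182}$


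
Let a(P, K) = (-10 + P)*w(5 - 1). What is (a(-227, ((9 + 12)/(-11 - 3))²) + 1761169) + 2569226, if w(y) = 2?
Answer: 4329921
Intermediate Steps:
a(P, K) = -20 + 2*P (a(P, K) = (-10 + P)*2 = -20 + 2*P)
(a(-227, ((9 + 12)/(-11 - 3))²) + 1761169) + 2569226 = ((-20 + 2*(-227)) + 1761169) + 2569226 = ((-20 - 454) + 1761169) + 2569226 = (-474 + 1761169) + 2569226 = 1760695 + 2569226 = 4329921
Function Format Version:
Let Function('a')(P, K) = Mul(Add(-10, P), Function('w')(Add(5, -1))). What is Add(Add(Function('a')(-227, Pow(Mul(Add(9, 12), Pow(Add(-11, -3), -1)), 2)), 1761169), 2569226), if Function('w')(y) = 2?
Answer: 4329921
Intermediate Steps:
Function('a')(P, K) = Add(-20, Mul(2, P)) (Function('a')(P, K) = Mul(Add(-10, P), 2) = Add(-20, Mul(2, P)))
Add(Add(Function('a')(-227, Pow(Mul(Add(9, 12), Pow(Add(-11, -3), -1)), 2)), 1761169), 2569226) = Add(Add(Add(-20, Mul(2, -227)), 1761169), 2569226) = Add(Add(Add(-20, -454), 1761169), 2569226) = Add(Add(-474, 1761169), 2569226) = Add(1760695, 2569226) = 4329921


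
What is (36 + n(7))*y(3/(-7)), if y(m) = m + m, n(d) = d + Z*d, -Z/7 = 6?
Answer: 1506/7 ≈ 215.14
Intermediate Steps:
Z = -42 (Z = -7*6 = -42)
n(d) = -41*d (n(d) = d - 42*d = -41*d)
y(m) = 2*m
(36 + n(7))*y(3/(-7)) = (36 - 41*7)*(2*(3/(-7))) = (36 - 287)*(2*(3*(-1/7))) = -502*(-3)/7 = -251*(-6/7) = 1506/7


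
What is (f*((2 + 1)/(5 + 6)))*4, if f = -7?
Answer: -84/11 ≈ -7.6364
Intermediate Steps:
(f*((2 + 1)/(5 + 6)))*4 = -7*(2 + 1)/(5 + 6)*4 = -21/11*4 = -84/11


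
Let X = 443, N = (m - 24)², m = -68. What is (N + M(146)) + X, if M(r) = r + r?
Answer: 9199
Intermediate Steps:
M(r) = 2*r
N = 8464 (N = (-68 - 24)² = (-92)² = 8464)
(N + M(146)) + X = (8464 + 2*146) + 443 = (8464 + 292) + 443 = 8756 + 443 = 9199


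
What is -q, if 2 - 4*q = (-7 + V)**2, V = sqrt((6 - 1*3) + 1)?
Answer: 23/4 ≈ 5.7500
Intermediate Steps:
V = 2 (V = sqrt((6 - 3) + 1) = sqrt(3 + 1) = sqrt(4) = 2)
q = -23/4 (q = 1/2 - (-7 + 2)**2/4 = 1/2 - 1/4*(-5)**2 = 1/2 - 1/4*25 = 1/2 - 25/4 = -23/4 ≈ -5.7500)
-q = -1*(-23/4) = 23/4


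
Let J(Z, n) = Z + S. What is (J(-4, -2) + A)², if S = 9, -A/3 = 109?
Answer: 103684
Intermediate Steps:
A = -327 (A = -3*109 = -327)
J(Z, n) = 9 + Z (J(Z, n) = Z + 9 = 9 + Z)
(J(-4, -2) + A)² = ((9 - 4) - 327)² = (5 - 327)² = (-322)² = 103684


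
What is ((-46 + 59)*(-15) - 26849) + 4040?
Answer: -23004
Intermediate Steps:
((-46 + 59)*(-15) - 26849) + 4040 = (13*(-15) - 26849) + 4040 = (-195 - 26849) + 4040 = -27044 + 4040 = -23004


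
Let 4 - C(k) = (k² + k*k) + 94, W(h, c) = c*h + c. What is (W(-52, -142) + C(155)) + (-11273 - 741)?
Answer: -52912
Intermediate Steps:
W(h, c) = c + c*h
C(k) = -90 - 2*k² (C(k) = 4 - ((k² + k*k) + 94) = 4 - ((k² + k²) + 94) = 4 - (2*k² + 94) = 4 - (94 + 2*k²) = 4 + (-94 - 2*k²) = -90 - 2*k²)
(W(-52, -142) + C(155)) + (-11273 - 741) = (-142*(1 - 52) + (-90 - 2*155²)) + (-11273 - 741) = (-142*(-51) + (-90 - 2*24025)) - 12014 = (7242 + (-90 - 48050)) - 12014 = (7242 - 48140) - 12014 = -40898 - 12014 = -52912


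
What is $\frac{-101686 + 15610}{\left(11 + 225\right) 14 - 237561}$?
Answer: $\frac{86076}{234257} \approx 0.36744$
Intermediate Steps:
$\frac{-101686 + 15610}{\left(11 + 225\right) 14 - 237561} = - \frac{86076}{236 \cdot 14 - 237561} = - \frac{86076}{3304 - 237561} = - \frac{86076}{-234257} = \left(-86076\right) \left(- \frac{1}{234257}\right) = \frac{86076}{234257}$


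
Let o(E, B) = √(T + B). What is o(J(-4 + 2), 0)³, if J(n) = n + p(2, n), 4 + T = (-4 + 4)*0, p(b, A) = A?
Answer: -8*I ≈ -8.0*I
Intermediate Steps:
T = -4 (T = -4 + (-4 + 4)*0 = -4 + 0*0 = -4 + 0 = -4)
J(n) = 2*n (J(n) = n + n = 2*n)
o(E, B) = √(-4 + B)
o(J(-4 + 2), 0)³ = (√(-4 + 0))³ = (√(-4))³ = (2*I)³ = -8*I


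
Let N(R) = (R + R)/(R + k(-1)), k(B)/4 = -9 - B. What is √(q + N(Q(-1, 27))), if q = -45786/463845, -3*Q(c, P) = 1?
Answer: 4*I*√3798662105/882215 ≈ 0.27945*I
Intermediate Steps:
k(B) = -36 - 4*B (k(B) = 4*(-9 - B) = -36 - 4*B)
Q(c, P) = -⅓ (Q(c, P) = -⅓*1 = -⅓)
N(R) = 2*R/(-32 + R) (N(R) = (R + R)/(R + (-36 - 4*(-1))) = (2*R)/(R + (-36 + 4)) = (2*R)/(R - 32) = (2*R)/(-32 + R) = 2*R/(-32 + R))
q = -15262/154615 (q = -45786*1/463845 = -15262/154615 ≈ -0.098710)
√(q + N(Q(-1, 27))) = √(-15262/154615 + 2*(-⅓)/(-32 - ⅓)) = √(-15262/154615 + 2*(-⅓)/(-97/3)) = √(-15262/154615 + 2*(-⅓)*(-3/97)) = √(-15262/154615 + 2/97) = √(-1171184/14997655) = 4*I*√3798662105/882215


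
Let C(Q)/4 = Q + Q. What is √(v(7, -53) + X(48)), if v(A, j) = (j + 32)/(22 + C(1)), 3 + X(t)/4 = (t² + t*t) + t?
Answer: √1861130/10 ≈ 136.42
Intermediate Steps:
C(Q) = 8*Q (C(Q) = 4*(Q + Q) = 4*(2*Q) = 8*Q)
X(t) = -12 + 4*t + 8*t² (X(t) = -12 + 4*((t² + t*t) + t) = -12 + 4*((t² + t²) + t) = -12 + 4*(2*t² + t) = -12 + 4*(t + 2*t²) = -12 + (4*t + 8*t²) = -12 + 4*t + 8*t²)
v(A, j) = 16/15 + j/30 (v(A, j) = (j + 32)/(22 + 8*1) = (32 + j)/(22 + 8) = (32 + j)/30 = (32 + j)*(1/30) = 16/15 + j/30)
√(v(7, -53) + X(48)) = √((16/15 + (1/30)*(-53)) + (-12 + 4*48 + 8*48²)) = √((16/15 - 53/30) + (-12 + 192 + 8*2304)) = √(-7/10 + (-12 + 192 + 18432)) = √(-7/10 + 18612) = √(186113/10) = √1861130/10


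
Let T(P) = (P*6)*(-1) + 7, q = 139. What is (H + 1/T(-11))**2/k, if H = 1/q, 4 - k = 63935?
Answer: -44944/6582438624979 ≈ -6.8279e-9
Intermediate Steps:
k = -63931 (k = 4 - 1*63935 = 4 - 63935 = -63931)
T(P) = 7 - 6*P (T(P) = (6*P)*(-1) + 7 = -6*P + 7 = 7 - 6*P)
H = 1/139 ≈ 0.0071942
(H + 1/T(-11))**2/k = (1/139 + 1/(7 - 6*(-11)))**2/(-63931) = (1/139 + 1/(7 + 66))**2*(-1/63931) = (1/139 + 1/73)**2*(-1/63931) = (212/10147)**2*(-1/63931) = (44944/102961609)*(-1/63931) = -44944/6582438624979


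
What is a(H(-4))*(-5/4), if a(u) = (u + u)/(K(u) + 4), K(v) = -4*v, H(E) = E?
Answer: ½ ≈ 0.50000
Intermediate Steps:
a(u) = 2*u/(4 - 4*u) (a(u) = (u + u)/(-4*u + 4) = (2*u)/(4 - 4*u) = 2*u/(4 - 4*u))
a(H(-4))*(-5/4) = (-1*(-4)/(-2 + 2*(-4)))*(-5/4) = (-1*(-4)/(-2 - 8))*(-5*¼) = -1*(-4)/(-10)*(-5/4) = -1*(-4)*(-⅒)*(-5/4) = -⅖*(-5/4) = ½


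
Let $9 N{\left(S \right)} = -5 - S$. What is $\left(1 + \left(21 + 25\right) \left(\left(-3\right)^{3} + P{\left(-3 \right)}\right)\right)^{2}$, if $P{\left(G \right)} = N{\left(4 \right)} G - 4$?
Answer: $1656369$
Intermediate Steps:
$N{\left(S \right)} = - \frac{5}{9} - \frac{S}{9}$ ($N{\left(S \right)} = \frac{-5 - S}{9} = - \frac{5}{9} - \frac{S}{9}$)
$P{\left(G \right)} = -4 - G$ ($P{\left(G \right)} = \left(- \frac{5}{9} - \frac{4}{9}\right) G - 4 = - G - 4 = -4 - G$)
$\left(1 + \left(21 + 25\right) \left(\left(-3\right)^{3} + P{\left(-3 \right)}\right)\right)^{2} = \left(1 + \left(21 + 25\right) \left(\left(-3\right)^{3} - 1\right)\right)^{2} = \left(1 + 46 \left(-27 + \left(-4 + 3\right)\right)\right)^{2} = \left(1 + 46 \left(-27 - 1\right)\right)^{2} = \left(1 + 46 \left(-28\right)\right)^{2} = \left(1 - 1288\right)^{2} = \left(-1287\right)^{2} = 1656369$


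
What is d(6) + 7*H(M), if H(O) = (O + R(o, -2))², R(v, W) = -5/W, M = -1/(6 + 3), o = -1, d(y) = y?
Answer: 14887/324 ≈ 45.948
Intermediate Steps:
M = -⅑ (M = -1/9 = -1*⅑ = -⅑ ≈ -0.11111)
H(O) = (5/2 + O)² (H(O) = (O - 5/(-2))² = (O - 5*(-½))² = (O + 5/2)² = (5/2 + O)²)
d(6) + 7*H(M) = 6 + 7*((5 + 2*(-⅑))²/4) = 6 + 7*((5 - 2/9)²/4) = 6 + 7*((43/9)²/4) = 6 + 7*((¼)*(1849/81)) = 6 + 7*(1849/324) = 6 + 12943/324 = 14887/324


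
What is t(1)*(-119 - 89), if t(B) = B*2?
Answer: -416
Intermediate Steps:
t(B) = 2*B
t(1)*(-119 - 89) = (2*1)*(-119 - 89) = 2*(-208) = -416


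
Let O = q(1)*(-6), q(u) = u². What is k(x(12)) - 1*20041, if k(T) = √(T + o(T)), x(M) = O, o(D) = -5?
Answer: -20041 + I*√11 ≈ -20041.0 + 3.3166*I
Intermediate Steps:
O = -6 (O = 1²*(-6) = 1*(-6) = -6)
x(M) = -6
k(T) = √(-5 + T) (k(T) = √(T - 5) = √(-5 + T))
k(x(12)) - 1*20041 = √(-5 - 6) - 1*20041 = √(-11) - 20041 = I*√11 - 20041 = -20041 + I*√11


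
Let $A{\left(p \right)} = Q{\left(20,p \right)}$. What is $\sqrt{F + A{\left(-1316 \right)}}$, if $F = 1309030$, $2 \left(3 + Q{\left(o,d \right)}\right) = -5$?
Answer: $\frac{\sqrt{5236098}}{2} \approx 1144.1$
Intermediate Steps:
$Q{\left(o,d \right)} = - \frac{11}{2}$ ($Q{\left(o,d \right)} = -3 + \frac{1}{2} \left(-5\right) = -3 - \frac{5}{2} = - \frac{11}{2}$)
$A{\left(p \right)} = - \frac{11}{2}$
$\sqrt{F + A{\left(-1316 \right)}} = \sqrt{1309030 - \frac{11}{2}} = \sqrt{\frac{2618049}{2}} = \frac{\sqrt{5236098}}{2}$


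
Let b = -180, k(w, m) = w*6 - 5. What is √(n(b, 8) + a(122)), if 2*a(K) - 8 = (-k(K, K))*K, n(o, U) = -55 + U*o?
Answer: I*√45838 ≈ 214.1*I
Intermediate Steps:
k(w, m) = -5 + 6*w (k(w, m) = 6*w - 5 = -5 + 6*w)
a(K) = 4 + K*(5 - 6*K)/2 (a(K) = 4 + ((-(-5 + 6*K))*K)/2 = 4 + ((5 - 6*K)*K)/2 = 4 + (K*(5 - 6*K))/2 = 4 + K*(5 - 6*K)/2)
√(n(b, 8) + a(122)) = √((-55 + 8*(-180)) + (4 - ½*122*(-5 + 6*122))) = √((-55 - 1440) + (4 - ½*122*(-5 + 732))) = √(-1495 + (4 - ½*122*727)) = √(-1495 + (4 - 44347)) = √(-1495 - 44343) = √(-45838) = I*√45838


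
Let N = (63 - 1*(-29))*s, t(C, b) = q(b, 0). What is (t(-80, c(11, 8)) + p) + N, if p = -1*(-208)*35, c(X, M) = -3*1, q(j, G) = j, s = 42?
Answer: 11141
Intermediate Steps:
c(X, M) = -3
t(C, b) = b
N = 3864 (N = (63 - 1*(-29))*42 = (63 + 29)*42 = 92*42 = 3864)
p = 7280 (p = 208*35 = 7280)
(t(-80, c(11, 8)) + p) + N = (-3 + 7280) + 3864 = 7277 + 3864 = 11141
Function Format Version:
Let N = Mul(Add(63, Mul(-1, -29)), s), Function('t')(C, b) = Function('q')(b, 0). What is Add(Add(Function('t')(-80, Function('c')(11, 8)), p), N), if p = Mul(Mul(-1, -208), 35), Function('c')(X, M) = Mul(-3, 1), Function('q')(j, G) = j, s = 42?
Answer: 11141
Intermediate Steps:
Function('c')(X, M) = -3
Function('t')(C, b) = b
N = 3864 (N = Mul(Add(63, Mul(-1, -29)), 42) = Mul(Add(63, 29), 42) = Mul(92, 42) = 3864)
p = 7280 (p = Mul(208, 35) = 7280)
Add(Add(Function('t')(-80, Function('c')(11, 8)), p), N) = Add(Add(-3, 7280), 3864) = Add(7277, 3864) = 11141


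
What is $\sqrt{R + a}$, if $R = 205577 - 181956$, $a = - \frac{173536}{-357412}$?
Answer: $\frac{3 \sqrt{173179947469}}{8123} \approx 153.69$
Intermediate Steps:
$a = \frac{3944}{8123}$ ($a = \left(-173536\right) \left(- \frac{1}{357412}\right) = \frac{3944}{8123} \approx 0.48553$)
$R = 23621$ ($R = 205577 - 181956 = 23621$)
$\sqrt{R + a} = \sqrt{23621 + \frac{3944}{8123}} = \sqrt{\frac{191877327}{8123}} = \frac{3 \sqrt{173179947469}}{8123}$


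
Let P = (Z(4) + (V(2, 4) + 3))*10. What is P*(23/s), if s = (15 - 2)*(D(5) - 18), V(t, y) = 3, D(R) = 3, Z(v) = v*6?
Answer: -460/13 ≈ -35.385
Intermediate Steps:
Z(v) = 6*v
s = -195 (s = (15 - 2)*(3 - 18) = 13*(-15) = -195)
P = 300 (P = (6*4 + (3 + 3))*10 = (24 + 6)*10 = 30*10 = 300)
P*(23/s) = 300*(23/(-195)) = 300*(23*(-1/195)) = 300*(-23/195) = -460/13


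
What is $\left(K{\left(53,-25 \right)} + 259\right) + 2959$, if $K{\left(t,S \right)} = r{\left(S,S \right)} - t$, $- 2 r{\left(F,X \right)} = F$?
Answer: $\frac{6355}{2} \approx 3177.5$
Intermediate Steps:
$r{\left(F,X \right)} = - \frac{F}{2}$
$K{\left(t,S \right)} = - t - \frac{S}{2}$ ($K{\left(t,S \right)} = - \frac{S}{2} - t = - t - \frac{S}{2}$)
$\left(K{\left(53,-25 \right)} + 259\right) + 2959 = \left(\left(\left(-1\right) 53 - - \frac{25}{2}\right) + 259\right) + 2959 = \left(\left(-53 + \frac{25}{2}\right) + 259\right) + 2959 = \left(- \frac{81}{2} + 259\right) + 2959 = \frac{437}{2} + 2959 = \frac{6355}{2}$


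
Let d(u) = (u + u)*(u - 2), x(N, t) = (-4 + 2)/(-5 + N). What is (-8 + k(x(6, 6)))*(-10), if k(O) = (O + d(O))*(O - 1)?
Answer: 500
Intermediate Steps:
x(N, t) = -2/(-5 + N)
d(u) = 2*u*(-2 + u) (d(u) = (2*u)*(-2 + u) = 2*u*(-2 + u))
k(O) = (-1 + O)*(O + 2*O*(-2 + O)) (k(O) = (O + 2*O*(-2 + O))*(O - 1) = (O + 2*O*(-2 + O))*(-1 + O) = (-1 + O)*(O + 2*O*(-2 + O)))
(-8 + k(x(6, 6)))*(-10) = (-8 + (-2/(-5 + 6))*(3 - (-2)/(-5 + 6) + 2*(-2/(-5 + 6))*(-2 - 2/(-5 + 6))))*(-10) = (-8 + (-2/1)*(3 - (-2)/1 + 2*(-2/1)*(-2 - 2/1)))*(-10) = (-8 + (-2*1)*(3 - (-2) + 2*(-2*1)*(-2 - 2*1)))*(-10) = (-8 - 2*(3 - 1*(-2) + 2*(-2)*(-2 - 2)))*(-10) = (-8 - 2*(3 + 2 + 2*(-2)*(-4)))*(-10) = (-8 - 2*(3 + 2 + 16))*(-10) = (-8 - 2*21)*(-10) = (-8 - 42)*(-10) = -50*(-10) = 500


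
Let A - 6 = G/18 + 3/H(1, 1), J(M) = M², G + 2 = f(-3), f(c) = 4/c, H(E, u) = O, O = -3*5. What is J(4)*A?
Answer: 12128/135 ≈ 89.837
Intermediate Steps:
O = -15
H(E, u) = -15
G = -10/3 (G = -2 + 4/(-3) = -2 + 4*(-⅓) = -2 - 4/3 = -10/3 ≈ -3.3333)
A = 758/135 (A = 6 + (-10/3/18 + 3/(-15)) = 6 + (-10/3*1/18 + 3*(-1/15)) = 6 + (-5/27 - ⅕) = 6 - 52/135 = 758/135 ≈ 5.6148)
J(4)*A = 4²*(758/135) = 16*(758/135) = 12128/135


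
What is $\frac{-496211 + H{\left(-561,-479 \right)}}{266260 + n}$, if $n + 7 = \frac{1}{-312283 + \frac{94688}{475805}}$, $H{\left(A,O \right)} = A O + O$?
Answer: $- \frac{3079384977011847}{3596490291635666} \approx -0.85622$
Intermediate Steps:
$H{\left(A,O \right)} = O + A O$
$n = - \frac{94554591154}{13507792557}$ ($n = -7 + \frac{1}{-312283 + \frac{94688}{475805}} = -7 + \frac{1}{-312283 + 94688 \cdot \frac{1}{475805}} = -7 + \frac{1}{-312283 + \frac{8608}{43255}} = -7 + \frac{1}{- \frac{13507792557}{43255}} = -7 - \frac{43255}{13507792557} = - \frac{94554591154}{13507792557} \approx -7.0$)
$\frac{-496211 + H{\left(-561,-479 \right)}}{266260 + n} = \frac{-496211 - 479 \left(1 - 561\right)}{266260 - \frac{94554591154}{13507792557}} = \frac{-496211 - -268240}{\frac{3596490291635666}{13507792557}} = \left(-496211 + 268240\right) \frac{13507792557}{3596490291635666} = \left(-227971\right) \frac{13507792557}{3596490291635666} = - \frac{3079384977011847}{3596490291635666}$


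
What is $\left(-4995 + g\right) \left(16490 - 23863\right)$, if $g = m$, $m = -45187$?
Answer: $369991886$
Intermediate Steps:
$g = -45187$
$\left(-4995 + g\right) \left(16490 - 23863\right) = \left(-4995 - 45187\right) \left(16490 - 23863\right) = - 50182 \left(16490 - 23863\right) = \left(-50182\right) \left(-7373\right) = 369991886$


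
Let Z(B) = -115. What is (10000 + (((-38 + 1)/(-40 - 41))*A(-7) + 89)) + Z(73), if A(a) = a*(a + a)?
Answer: 811520/81 ≈ 10019.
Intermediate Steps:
A(a) = 2*a² (A(a) = a*(2*a) = 2*a²)
(10000 + (((-38 + 1)/(-40 - 41))*A(-7) + 89)) + Z(73) = (10000 + (((-38 + 1)/(-40 - 41))*(2*(-7)²) + 89)) - 115 = (10000 + ((-37/(-81))*(2*49) + 89)) - 115 = (10000 + (-37*(-1/81)*98 + 89)) - 115 = (10000 + ((37/81)*98 + 89)) - 115 = (10000 + (3626/81 + 89)) - 115 = (10000 + 10835/81) - 115 = 820835/81 - 115 = 811520/81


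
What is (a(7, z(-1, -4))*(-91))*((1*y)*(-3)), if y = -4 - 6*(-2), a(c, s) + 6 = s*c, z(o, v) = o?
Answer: -28392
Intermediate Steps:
a(c, s) = -6 + c*s (a(c, s) = -6 + s*c = -6 + c*s)
y = 8 (y = -4 - 1*(-12) = -4 + 12 = 8)
(a(7, z(-1, -4))*(-91))*((1*y)*(-3)) = ((-6 + 7*(-1))*(-91))*((1*8)*(-3)) = ((-6 - 7)*(-91))*(8*(-3)) = -13*(-91)*(-24) = 1183*(-24) = -28392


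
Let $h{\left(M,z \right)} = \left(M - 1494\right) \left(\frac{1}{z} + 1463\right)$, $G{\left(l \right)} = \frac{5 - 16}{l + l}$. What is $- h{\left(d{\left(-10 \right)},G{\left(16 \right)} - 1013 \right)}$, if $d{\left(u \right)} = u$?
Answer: $\frac{71350766176}{32427} \approx 2.2004 \cdot 10^{6}$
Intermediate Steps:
$G{\left(l \right)} = - \frac{11}{2 l}$
$h{\left(M,z \right)} = \left(-1494 + M\right) \left(1463 + \frac{1}{z}\right)$
$- h{\left(d{\left(-10 \right)},G{\left(16 \right)} - 1013 \right)} = - \frac{-1494 - 10 + 1463 \left(- \frac{11}{2 \cdot 16} - 1013\right) \left(-1494 - 10\right)}{- \frac{11}{2 \cdot 16} - 1013} = - \frac{-1494 - 10 + 1463 \left(\left(- \frac{11}{2}\right) \frac{1}{16} - 1013\right) \left(-1504\right)}{\left(- \frac{11}{2}\right) \frac{1}{16} - 1013} = - \frac{-1494 - 10 + 1463 \left(- \frac{11}{32} - 1013\right) \left(-1504\right)}{- \frac{11}{32} - 1013} = - \frac{-1494 - 10 + 1463 \left(- \frac{32427}{32}\right) \left(-1504\right)}{- \frac{32427}{32}} = - \frac{\left(-32\right) \left(-1494 - 10 + 2229712947\right)}{32427} = - \frac{\left(-32\right) 2229711443}{32427} = \left(-1\right) \left(- \frac{71350766176}{32427}\right) = \frac{71350766176}{32427}$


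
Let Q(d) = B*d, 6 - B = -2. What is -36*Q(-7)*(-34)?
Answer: -68544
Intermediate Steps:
B = 8 (B = 6 - 1*(-2) = 6 + 2 = 8)
Q(d) = 8*d
-36*Q(-7)*(-34) = -288*(-7)*(-34) = -36*(-56)*(-34) = 2016*(-34) = -68544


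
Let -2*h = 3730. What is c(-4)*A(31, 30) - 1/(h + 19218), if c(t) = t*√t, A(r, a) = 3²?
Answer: -1/17353 - 72*I ≈ -5.7627e-5 - 72.0*I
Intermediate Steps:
A(r, a) = 9
h = -1865 (h = -½*3730 = -1865)
c(t) = t^(3/2)
c(-4)*A(31, 30) - 1/(h + 19218) = (-4)^(3/2)*9 - 1/(-1865 + 19218) = -8*I*9 - 1/17353 = -72*I - 1*1/17353 = -72*I - 1/17353 = -1/17353 - 72*I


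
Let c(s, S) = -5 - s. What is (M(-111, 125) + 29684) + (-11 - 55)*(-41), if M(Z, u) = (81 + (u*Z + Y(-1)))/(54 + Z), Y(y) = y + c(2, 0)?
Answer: 1860032/57 ≈ 32632.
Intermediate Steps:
Y(y) = -7 + y (Y(y) = y + (-5 - 1*2) = y + (-5 - 2) = y - 7 = -7 + y)
M(Z, u) = (73 + Z*u)/(54 + Z) (M(Z, u) = (81 + (u*Z + (-7 - 1)))/(54 + Z) = (81 + (Z*u - 8))/(54 + Z) = (81 + (-8 + Z*u))/(54 + Z) = (73 + Z*u)/(54 + Z))
(M(-111, 125) + 29684) + (-11 - 55)*(-41) = ((73 - 111*125)/(54 - 111) + 29684) + (-11 - 55)*(-41) = ((73 - 13875)/(-57) + 29684) - 66*(-41) = (-1/57*(-13802) + 29684) + 2706 = (13802/57 + 29684) + 2706 = 1705790/57 + 2706 = 1860032/57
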